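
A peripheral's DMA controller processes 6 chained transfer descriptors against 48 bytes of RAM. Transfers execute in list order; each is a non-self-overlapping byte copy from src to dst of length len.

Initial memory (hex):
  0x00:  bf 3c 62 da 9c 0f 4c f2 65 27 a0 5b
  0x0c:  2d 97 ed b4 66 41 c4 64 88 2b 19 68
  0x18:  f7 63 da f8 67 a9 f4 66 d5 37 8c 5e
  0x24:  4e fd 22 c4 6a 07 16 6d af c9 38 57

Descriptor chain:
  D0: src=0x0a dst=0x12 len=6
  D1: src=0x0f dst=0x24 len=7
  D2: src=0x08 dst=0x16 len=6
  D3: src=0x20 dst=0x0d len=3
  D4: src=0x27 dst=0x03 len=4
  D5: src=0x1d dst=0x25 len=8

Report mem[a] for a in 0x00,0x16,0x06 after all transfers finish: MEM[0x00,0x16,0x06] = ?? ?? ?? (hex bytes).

MEM[0x00,0x16,0x06] = bf 65 97

  after D0: wrote 6B at 0x12 = a05b2d97edb4
  after D1: wrote 7B at 0x24 = b46641a05b2d97
  after D2: wrote 6B at 0x16 = 6527a05b2d97
  after D3: wrote 3B at 0x0d = d5378c
  after D4: wrote 4B at 0x03 = a05b2d97
  after D5: wrote 8B at 0x25 = a9f466d5378c5eb4
query mem[0x00]=0xbf, mem[0x16]=0x65, mem[0x06]=0x97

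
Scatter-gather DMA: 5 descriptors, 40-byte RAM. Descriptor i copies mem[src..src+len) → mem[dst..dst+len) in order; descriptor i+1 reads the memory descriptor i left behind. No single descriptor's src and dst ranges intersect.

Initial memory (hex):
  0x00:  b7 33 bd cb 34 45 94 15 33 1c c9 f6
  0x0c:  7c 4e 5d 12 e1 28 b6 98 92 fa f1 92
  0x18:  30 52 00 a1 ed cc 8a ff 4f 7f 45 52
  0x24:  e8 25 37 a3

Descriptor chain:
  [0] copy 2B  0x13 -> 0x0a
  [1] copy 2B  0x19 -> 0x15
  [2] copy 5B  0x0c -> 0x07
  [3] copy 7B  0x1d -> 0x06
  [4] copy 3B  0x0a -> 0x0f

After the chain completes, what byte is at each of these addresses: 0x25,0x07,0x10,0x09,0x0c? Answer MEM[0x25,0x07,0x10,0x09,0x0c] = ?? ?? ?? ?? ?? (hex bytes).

  after D0: wrote 2B at 0x0a = 9892
  after D1: wrote 2B at 0x15 = 5200
  after D2: wrote 5B at 0x07 = 7c4e5d12e1
  after D3: wrote 7B at 0x06 = cc8aff4f7f4552
  after D4: wrote 3B at 0x0f = 7f4552
query mem[0x25]=0x25, mem[0x07]=0x8a, mem[0x10]=0x45, mem[0x09]=0x4f, mem[0x0c]=0x52

MEM[0x25,0x07,0x10,0x09,0x0c] = 25 8a 45 4f 52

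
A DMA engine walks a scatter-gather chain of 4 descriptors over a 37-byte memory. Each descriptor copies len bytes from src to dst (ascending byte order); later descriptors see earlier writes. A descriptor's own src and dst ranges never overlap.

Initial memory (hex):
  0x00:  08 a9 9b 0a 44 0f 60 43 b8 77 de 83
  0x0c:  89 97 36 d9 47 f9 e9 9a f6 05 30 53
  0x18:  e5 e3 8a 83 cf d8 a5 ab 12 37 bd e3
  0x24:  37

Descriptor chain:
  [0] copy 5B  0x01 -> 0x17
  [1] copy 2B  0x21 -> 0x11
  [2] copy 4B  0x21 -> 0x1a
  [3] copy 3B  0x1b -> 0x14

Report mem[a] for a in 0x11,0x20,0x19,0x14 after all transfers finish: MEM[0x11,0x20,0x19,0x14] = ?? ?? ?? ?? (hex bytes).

  after D0: wrote 5B at 0x17 = a99b0a440f
  after D1: wrote 2B at 0x11 = 37bd
  after D2: wrote 4B at 0x1a = 37bde337
  after D3: wrote 3B at 0x14 = bde337
query mem[0x11]=0x37, mem[0x20]=0x12, mem[0x19]=0x0a, mem[0x14]=0xbd

MEM[0x11,0x20,0x19,0x14] = 37 12 0a bd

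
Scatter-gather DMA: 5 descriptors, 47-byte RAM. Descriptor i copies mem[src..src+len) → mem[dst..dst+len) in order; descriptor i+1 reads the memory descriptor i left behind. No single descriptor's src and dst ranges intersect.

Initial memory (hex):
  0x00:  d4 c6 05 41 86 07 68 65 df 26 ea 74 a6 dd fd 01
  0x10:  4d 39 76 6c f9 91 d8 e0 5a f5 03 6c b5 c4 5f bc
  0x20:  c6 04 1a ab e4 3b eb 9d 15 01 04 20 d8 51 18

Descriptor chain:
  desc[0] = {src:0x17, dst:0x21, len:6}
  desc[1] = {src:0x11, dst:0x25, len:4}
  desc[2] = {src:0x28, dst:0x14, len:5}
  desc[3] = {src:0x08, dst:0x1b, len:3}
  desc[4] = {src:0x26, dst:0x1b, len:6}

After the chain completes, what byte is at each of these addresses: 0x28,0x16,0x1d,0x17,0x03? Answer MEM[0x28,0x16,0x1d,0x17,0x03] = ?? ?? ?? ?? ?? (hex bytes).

MEM[0x28,0x16,0x1d,0x17,0x03] = f9 04 f9 20 41

D0: mem[0x21..0x26] <- [e0 5a f5 03 6c b5]
D1: mem[0x25..0x28] <- [39 76 6c f9]
D2: mem[0x14..0x18] <- [f9 01 04 20 d8]
D3: mem[0x1b..0x1d] <- [df 26 ea]
D4: mem[0x1b..0x20] <- [76 6c f9 01 04 20]
query mem[0x28]=0xf9, mem[0x16]=0x04, mem[0x1d]=0xf9, mem[0x17]=0x20, mem[0x03]=0x41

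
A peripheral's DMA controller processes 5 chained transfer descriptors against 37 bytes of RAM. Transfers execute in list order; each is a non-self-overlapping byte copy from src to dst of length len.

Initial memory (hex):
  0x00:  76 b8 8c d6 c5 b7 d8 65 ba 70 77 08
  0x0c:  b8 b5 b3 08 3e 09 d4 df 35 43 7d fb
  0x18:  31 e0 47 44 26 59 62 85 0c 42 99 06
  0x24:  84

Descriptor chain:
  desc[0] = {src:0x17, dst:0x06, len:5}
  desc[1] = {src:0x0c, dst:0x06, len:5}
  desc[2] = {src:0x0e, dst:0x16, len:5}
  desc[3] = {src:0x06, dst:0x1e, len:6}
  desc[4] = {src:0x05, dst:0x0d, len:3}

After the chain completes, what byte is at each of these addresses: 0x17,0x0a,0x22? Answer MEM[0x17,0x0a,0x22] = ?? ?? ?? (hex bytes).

MEM[0x17,0x0a,0x22] = 08 3e 3e

D0: mem[0x06..0x0a] <- [fb 31 e0 47 44]
D1: mem[0x06..0x0a] <- [b8 b5 b3 08 3e]
D2: mem[0x16..0x1a] <- [b3 08 3e 09 d4]
D3: mem[0x1e..0x23] <- [b8 b5 b3 08 3e 08]
D4: mem[0x0d..0x0f] <- [b7 b8 b5]
query mem[0x17]=0x08, mem[0x0a]=0x3e, mem[0x22]=0x3e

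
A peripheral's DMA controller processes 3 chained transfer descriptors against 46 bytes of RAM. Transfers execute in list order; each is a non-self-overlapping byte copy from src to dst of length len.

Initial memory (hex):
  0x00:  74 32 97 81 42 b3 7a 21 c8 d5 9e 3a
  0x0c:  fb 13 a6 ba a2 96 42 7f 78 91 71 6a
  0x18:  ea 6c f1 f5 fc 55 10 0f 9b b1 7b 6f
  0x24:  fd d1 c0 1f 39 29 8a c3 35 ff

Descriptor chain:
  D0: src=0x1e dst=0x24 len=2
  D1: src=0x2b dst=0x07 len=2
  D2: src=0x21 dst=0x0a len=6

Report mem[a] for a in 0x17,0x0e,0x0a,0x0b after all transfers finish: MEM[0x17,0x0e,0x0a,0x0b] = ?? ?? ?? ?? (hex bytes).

MEM[0x17,0x0e,0x0a,0x0b] = 6a 0f b1 7b

[0] 0x1e->0x24 len=2 : 10 0f
[1] 0x2b->0x07 len=2 : c3 35
[2] 0x21->0x0a len=6 : b1 7b 6f 10 0f c0
query mem[0x17]=0x6a, mem[0x0e]=0x0f, mem[0x0a]=0xb1, mem[0x0b]=0x7b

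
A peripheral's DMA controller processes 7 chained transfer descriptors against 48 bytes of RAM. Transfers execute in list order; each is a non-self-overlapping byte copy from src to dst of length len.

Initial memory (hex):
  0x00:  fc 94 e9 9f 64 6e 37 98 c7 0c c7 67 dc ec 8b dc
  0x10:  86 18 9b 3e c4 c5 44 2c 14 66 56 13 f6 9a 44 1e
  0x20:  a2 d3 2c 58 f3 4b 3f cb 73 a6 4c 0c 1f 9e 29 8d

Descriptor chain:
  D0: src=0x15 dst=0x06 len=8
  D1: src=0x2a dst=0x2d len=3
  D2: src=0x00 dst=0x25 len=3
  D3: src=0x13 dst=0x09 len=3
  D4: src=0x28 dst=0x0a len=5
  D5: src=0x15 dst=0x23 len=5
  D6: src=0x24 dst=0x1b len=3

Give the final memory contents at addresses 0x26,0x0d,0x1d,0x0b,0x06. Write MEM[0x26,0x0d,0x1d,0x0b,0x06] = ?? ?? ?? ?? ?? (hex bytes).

MEM[0x26,0x0d,0x1d,0x0b,0x06] = 14 0c 14 a6 c5

D0: mem[0x06..0x0d] <- [c5 44 2c 14 66 56 13 f6]
D1: mem[0x2d..0x2f] <- [4c 0c 1f]
D2: mem[0x25..0x27] <- [fc 94 e9]
D3: mem[0x09..0x0b] <- [3e c4 c5]
D4: mem[0x0a..0x0e] <- [73 a6 4c 0c 1f]
D5: mem[0x23..0x27] <- [c5 44 2c 14 66]
D6: mem[0x1b..0x1d] <- [44 2c 14]
query mem[0x26]=0x14, mem[0x0d]=0x0c, mem[0x1d]=0x14, mem[0x0b]=0xa6, mem[0x06]=0xc5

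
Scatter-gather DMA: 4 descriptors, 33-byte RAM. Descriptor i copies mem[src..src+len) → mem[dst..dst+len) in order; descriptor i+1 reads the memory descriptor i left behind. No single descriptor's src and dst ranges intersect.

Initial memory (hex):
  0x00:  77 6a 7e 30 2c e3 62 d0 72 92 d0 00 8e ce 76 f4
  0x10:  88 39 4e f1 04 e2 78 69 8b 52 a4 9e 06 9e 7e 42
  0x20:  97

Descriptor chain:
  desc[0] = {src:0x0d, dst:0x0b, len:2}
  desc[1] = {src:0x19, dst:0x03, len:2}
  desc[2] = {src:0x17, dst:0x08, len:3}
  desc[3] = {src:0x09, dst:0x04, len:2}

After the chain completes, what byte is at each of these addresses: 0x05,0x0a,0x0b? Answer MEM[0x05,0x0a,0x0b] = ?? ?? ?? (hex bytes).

[0] 0x0d->0x0b len=2 : ce 76
[1] 0x19->0x03 len=2 : 52 a4
[2] 0x17->0x08 len=3 : 69 8b 52
[3] 0x09->0x04 len=2 : 8b 52
query mem[0x05]=0x52, mem[0x0a]=0x52, mem[0x0b]=0xce

MEM[0x05,0x0a,0x0b] = 52 52 ce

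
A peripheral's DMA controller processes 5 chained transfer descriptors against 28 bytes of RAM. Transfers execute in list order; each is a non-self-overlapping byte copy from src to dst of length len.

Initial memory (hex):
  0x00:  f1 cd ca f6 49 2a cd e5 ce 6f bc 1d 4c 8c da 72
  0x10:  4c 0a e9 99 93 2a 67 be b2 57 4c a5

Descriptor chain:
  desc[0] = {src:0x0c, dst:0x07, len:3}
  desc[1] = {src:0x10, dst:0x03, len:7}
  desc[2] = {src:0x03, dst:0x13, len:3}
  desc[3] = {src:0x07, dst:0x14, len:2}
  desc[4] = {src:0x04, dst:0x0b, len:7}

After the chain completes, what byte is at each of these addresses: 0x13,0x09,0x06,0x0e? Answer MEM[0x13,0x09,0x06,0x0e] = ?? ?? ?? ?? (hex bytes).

MEM[0x13,0x09,0x06,0x0e] = 4c 67 99 93

  after D0: wrote 3B at 0x07 = 4c8cda
  after D1: wrote 7B at 0x03 = 4c0ae999932a67
  after D2: wrote 3B at 0x13 = 4c0ae9
  after D3: wrote 2B at 0x14 = 932a
  after D4: wrote 7B at 0x0b = 0ae999932a67bc
query mem[0x13]=0x4c, mem[0x09]=0x67, mem[0x06]=0x99, mem[0x0e]=0x93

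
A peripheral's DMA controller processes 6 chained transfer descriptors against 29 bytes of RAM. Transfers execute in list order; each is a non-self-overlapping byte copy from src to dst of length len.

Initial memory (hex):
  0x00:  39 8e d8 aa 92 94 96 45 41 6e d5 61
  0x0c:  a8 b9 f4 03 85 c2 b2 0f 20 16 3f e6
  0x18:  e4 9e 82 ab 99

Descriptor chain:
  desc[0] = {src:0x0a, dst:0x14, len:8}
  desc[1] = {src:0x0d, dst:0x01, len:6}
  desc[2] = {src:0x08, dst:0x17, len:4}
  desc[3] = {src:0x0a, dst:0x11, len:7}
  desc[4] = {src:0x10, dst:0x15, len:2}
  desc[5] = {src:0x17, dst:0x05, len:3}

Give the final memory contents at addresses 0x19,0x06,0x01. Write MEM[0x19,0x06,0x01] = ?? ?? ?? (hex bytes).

MEM[0x19,0x06,0x01] = d5 6e b9

[0] 0x0a->0x14 len=8 : d5 61 a8 b9 f4 03 85 c2
[1] 0x0d->0x01 len=6 : b9 f4 03 85 c2 b2
[2] 0x08->0x17 len=4 : 41 6e d5 61
[3] 0x0a->0x11 len=7 : d5 61 a8 b9 f4 03 85
[4] 0x10->0x15 len=2 : 85 d5
[5] 0x17->0x05 len=3 : 85 6e d5
query mem[0x19]=0xd5, mem[0x06]=0x6e, mem[0x01]=0xb9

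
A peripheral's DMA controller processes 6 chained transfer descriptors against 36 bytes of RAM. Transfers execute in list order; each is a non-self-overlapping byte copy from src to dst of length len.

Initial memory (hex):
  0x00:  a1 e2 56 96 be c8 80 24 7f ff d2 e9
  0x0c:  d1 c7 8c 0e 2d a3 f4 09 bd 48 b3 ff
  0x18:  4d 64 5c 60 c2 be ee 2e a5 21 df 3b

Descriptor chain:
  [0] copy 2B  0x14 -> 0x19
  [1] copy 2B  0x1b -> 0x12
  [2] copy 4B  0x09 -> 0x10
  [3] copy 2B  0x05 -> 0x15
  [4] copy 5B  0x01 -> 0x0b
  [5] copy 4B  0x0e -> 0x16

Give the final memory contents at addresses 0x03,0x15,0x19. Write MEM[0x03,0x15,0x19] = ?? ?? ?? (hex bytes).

MEM[0x03,0x15,0x19] = 96 c8 d2

  after D0: wrote 2B at 0x19 = bd48
  after D1: wrote 2B at 0x12 = 60c2
  after D2: wrote 4B at 0x10 = ffd2e9d1
  after D3: wrote 2B at 0x15 = c880
  after D4: wrote 5B at 0x0b = e25696bec8
  after D5: wrote 4B at 0x16 = bec8ffd2
query mem[0x03]=0x96, mem[0x15]=0xc8, mem[0x19]=0xd2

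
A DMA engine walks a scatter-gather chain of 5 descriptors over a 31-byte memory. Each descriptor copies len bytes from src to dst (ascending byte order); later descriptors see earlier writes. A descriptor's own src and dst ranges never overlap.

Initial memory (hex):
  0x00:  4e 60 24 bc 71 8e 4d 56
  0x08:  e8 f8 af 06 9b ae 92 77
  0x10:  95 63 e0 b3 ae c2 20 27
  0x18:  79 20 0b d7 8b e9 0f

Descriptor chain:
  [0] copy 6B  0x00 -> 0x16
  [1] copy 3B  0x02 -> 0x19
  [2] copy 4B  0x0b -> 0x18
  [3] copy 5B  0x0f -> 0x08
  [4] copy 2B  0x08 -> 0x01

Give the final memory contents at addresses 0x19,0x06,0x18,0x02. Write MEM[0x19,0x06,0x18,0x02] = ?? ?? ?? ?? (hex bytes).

D0: mem[0x16..0x1b] <- [4e 60 24 bc 71 8e]
D1: mem[0x19..0x1b] <- [24 bc 71]
D2: mem[0x18..0x1b] <- [06 9b ae 92]
D3: mem[0x08..0x0c] <- [77 95 63 e0 b3]
D4: mem[0x01..0x02] <- [77 95]
query mem[0x19]=0x9b, mem[0x06]=0x4d, mem[0x18]=0x06, mem[0x02]=0x95

MEM[0x19,0x06,0x18,0x02] = 9b 4d 06 95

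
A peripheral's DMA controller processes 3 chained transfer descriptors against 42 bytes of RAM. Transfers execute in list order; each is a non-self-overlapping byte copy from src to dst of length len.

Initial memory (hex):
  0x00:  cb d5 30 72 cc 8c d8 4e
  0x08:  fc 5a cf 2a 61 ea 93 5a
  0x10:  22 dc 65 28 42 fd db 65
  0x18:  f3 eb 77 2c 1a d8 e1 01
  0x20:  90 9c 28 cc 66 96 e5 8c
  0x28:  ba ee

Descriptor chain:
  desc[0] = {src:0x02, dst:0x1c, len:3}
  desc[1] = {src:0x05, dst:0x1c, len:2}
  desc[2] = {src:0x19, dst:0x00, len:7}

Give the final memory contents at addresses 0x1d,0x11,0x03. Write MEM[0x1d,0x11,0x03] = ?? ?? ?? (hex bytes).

MEM[0x1d,0x11,0x03] = d8 dc 8c

  after D0: wrote 3B at 0x1c = 3072cc
  after D1: wrote 2B at 0x1c = 8cd8
  after D2: wrote 7B at 0x00 = eb772c8cd8cc01
query mem[0x1d]=0xd8, mem[0x11]=0xdc, mem[0x03]=0x8c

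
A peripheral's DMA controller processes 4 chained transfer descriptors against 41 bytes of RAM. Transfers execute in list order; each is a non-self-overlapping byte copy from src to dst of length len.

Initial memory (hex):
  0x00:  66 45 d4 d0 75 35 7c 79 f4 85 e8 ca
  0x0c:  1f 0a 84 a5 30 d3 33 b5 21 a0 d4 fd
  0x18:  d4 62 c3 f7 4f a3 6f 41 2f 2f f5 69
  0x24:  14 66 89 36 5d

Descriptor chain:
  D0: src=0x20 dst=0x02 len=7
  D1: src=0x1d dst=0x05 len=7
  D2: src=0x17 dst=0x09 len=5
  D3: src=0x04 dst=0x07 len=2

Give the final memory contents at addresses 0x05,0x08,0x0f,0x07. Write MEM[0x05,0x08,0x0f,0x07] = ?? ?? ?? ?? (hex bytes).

[0] 0x20->0x02 len=7 : 2f 2f f5 69 14 66 89
[1] 0x1d->0x05 len=7 : a3 6f 41 2f 2f f5 69
[2] 0x17->0x09 len=5 : fd d4 62 c3 f7
[3] 0x04->0x07 len=2 : f5 a3
query mem[0x05]=0xa3, mem[0x08]=0xa3, mem[0x0f]=0xa5, mem[0x07]=0xf5

MEM[0x05,0x08,0x0f,0x07] = a3 a3 a5 f5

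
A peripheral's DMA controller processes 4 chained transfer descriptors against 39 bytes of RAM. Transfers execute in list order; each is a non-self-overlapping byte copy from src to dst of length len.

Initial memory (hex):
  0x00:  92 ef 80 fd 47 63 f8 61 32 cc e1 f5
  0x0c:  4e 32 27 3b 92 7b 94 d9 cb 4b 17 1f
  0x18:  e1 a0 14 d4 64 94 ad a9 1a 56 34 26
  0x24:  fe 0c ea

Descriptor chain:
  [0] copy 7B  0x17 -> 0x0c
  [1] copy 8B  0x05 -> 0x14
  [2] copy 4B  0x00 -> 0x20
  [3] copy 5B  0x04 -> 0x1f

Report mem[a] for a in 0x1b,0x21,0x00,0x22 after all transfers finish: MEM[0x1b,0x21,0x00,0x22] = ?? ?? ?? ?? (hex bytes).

MEM[0x1b,0x21,0x00,0x22] = 1f f8 92 61

[0] 0x17->0x0c len=7 : 1f e1 a0 14 d4 64 94
[1] 0x05->0x14 len=8 : 63 f8 61 32 cc e1 f5 1f
[2] 0x00->0x20 len=4 : 92 ef 80 fd
[3] 0x04->0x1f len=5 : 47 63 f8 61 32
query mem[0x1b]=0x1f, mem[0x21]=0xf8, mem[0x00]=0x92, mem[0x22]=0x61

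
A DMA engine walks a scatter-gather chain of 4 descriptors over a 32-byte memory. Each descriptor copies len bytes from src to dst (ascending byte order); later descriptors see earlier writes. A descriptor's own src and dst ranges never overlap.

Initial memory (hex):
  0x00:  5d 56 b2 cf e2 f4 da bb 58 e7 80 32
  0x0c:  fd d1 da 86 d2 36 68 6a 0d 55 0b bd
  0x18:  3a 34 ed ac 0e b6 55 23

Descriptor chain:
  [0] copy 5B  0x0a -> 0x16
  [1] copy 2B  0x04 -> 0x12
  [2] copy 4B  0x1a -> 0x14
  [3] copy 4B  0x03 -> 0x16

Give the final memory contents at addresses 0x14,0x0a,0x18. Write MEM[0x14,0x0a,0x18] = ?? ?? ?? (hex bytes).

  after D0: wrote 5B at 0x16 = 8032fdd1da
  after D1: wrote 2B at 0x12 = e2f4
  after D2: wrote 4B at 0x14 = daac0eb6
  after D3: wrote 4B at 0x16 = cfe2f4da
query mem[0x14]=0xda, mem[0x0a]=0x80, mem[0x18]=0xf4

MEM[0x14,0x0a,0x18] = da 80 f4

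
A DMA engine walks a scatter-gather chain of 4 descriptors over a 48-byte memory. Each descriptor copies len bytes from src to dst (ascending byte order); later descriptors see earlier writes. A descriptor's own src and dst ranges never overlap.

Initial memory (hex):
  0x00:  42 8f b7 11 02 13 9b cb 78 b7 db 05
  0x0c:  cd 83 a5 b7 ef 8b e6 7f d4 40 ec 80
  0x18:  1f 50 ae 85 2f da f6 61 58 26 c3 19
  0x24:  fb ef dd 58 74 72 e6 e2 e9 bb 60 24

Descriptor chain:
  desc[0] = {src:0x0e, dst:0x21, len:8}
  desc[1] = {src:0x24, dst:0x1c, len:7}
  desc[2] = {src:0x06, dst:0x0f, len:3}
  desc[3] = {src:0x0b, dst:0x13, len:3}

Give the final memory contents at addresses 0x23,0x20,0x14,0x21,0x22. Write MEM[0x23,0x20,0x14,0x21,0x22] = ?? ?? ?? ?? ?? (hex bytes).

D0: mem[0x21..0x28] <- [a5 b7 ef 8b e6 7f d4 40]
D1: mem[0x1c..0x22] <- [8b e6 7f d4 40 72 e6]
D2: mem[0x0f..0x11] <- [9b cb 78]
D3: mem[0x13..0x15] <- [05 cd 83]
query mem[0x23]=0xef, mem[0x20]=0x40, mem[0x14]=0xcd, mem[0x21]=0x72, mem[0x22]=0xe6

MEM[0x23,0x20,0x14,0x21,0x22] = ef 40 cd 72 e6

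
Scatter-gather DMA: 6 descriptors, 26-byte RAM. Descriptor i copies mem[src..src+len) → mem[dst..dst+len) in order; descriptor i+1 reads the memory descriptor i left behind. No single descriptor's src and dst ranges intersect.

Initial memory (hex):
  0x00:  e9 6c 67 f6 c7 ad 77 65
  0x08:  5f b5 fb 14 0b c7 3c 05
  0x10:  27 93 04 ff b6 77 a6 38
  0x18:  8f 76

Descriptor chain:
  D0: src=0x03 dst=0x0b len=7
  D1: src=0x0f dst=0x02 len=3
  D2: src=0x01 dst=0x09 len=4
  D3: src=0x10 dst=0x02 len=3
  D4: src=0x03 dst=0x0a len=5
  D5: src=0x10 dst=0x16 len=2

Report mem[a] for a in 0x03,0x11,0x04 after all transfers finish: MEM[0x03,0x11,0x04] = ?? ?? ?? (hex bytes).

MEM[0x03,0x11,0x04] = b5 b5 04

D0: mem[0x0b..0x11] <- [f6 c7 ad 77 65 5f b5]
D1: mem[0x02..0x04] <- [65 5f b5]
D2: mem[0x09..0x0c] <- [6c 65 5f b5]
D3: mem[0x02..0x04] <- [5f b5 04]
D4: mem[0x0a..0x0e] <- [b5 04 ad 77 65]
D5: mem[0x16..0x17] <- [5f b5]
query mem[0x03]=0xb5, mem[0x11]=0xb5, mem[0x04]=0x04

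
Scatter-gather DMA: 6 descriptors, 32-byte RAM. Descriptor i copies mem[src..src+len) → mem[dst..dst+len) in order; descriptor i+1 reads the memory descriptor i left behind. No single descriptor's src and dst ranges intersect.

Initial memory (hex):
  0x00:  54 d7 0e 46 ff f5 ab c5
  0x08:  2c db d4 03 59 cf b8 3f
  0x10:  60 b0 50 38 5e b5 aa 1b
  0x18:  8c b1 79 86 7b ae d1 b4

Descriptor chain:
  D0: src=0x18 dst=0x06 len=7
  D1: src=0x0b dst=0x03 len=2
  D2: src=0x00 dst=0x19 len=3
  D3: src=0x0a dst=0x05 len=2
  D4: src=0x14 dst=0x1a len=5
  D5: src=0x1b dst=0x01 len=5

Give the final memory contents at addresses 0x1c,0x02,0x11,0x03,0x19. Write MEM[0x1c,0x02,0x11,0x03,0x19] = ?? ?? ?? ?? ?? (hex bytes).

MEM[0x1c,0x02,0x11,0x03,0x19] = aa aa b0 1b 54

[0] 0x18->0x06 len=7 : 8c b1 79 86 7b ae d1
[1] 0x0b->0x03 len=2 : ae d1
[2] 0x00->0x19 len=3 : 54 d7 0e
[3] 0x0a->0x05 len=2 : 7b ae
[4] 0x14->0x1a len=5 : 5e b5 aa 1b 8c
[5] 0x1b->0x01 len=5 : b5 aa 1b 8c b4
query mem[0x1c]=0xaa, mem[0x02]=0xaa, mem[0x11]=0xb0, mem[0x03]=0x1b, mem[0x19]=0x54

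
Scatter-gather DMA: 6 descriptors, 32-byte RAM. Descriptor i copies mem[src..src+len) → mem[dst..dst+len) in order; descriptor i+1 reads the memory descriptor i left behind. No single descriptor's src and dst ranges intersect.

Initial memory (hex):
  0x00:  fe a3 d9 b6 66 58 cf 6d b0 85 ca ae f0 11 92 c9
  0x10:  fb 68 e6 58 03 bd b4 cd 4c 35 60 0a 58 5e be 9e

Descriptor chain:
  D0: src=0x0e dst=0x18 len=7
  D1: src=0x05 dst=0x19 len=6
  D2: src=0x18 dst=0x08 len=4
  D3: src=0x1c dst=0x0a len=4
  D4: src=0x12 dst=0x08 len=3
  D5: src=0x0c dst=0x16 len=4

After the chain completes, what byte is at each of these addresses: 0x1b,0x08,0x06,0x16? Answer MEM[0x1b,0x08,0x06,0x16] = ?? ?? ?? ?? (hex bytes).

D0: mem[0x18..0x1e] <- [92 c9 fb 68 e6 58 03]
D1: mem[0x19..0x1e] <- [58 cf 6d b0 85 ca]
D2: mem[0x08..0x0b] <- [92 58 cf 6d]
D3: mem[0x0a..0x0d] <- [b0 85 ca 9e]
D4: mem[0x08..0x0a] <- [e6 58 03]
D5: mem[0x16..0x19] <- [ca 9e 92 c9]
query mem[0x1b]=0x6d, mem[0x08]=0xe6, mem[0x06]=0xcf, mem[0x16]=0xca

MEM[0x1b,0x08,0x06,0x16] = 6d e6 cf ca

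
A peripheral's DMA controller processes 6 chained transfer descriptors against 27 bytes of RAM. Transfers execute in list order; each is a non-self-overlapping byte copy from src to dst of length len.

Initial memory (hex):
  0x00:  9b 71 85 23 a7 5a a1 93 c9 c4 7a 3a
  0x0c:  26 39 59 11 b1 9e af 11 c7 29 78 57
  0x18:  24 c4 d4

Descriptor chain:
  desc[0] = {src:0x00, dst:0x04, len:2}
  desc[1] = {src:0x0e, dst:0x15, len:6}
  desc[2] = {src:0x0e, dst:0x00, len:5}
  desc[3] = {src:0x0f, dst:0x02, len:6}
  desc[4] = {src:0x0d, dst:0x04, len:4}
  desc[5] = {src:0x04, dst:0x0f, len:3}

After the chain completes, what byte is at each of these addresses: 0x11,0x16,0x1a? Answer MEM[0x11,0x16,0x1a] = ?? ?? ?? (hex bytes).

  after D0: wrote 2B at 0x04 = 9b71
  after D1: wrote 6B at 0x15 = 5911b19eaf11
  after D2: wrote 5B at 0x00 = 5911b19eaf
  after D3: wrote 6B at 0x02 = 11b19eaf11c7
  after D4: wrote 4B at 0x04 = 395911b1
  after D5: wrote 3B at 0x0f = 395911
query mem[0x11]=0x11, mem[0x16]=0x11, mem[0x1a]=0x11

MEM[0x11,0x16,0x1a] = 11 11 11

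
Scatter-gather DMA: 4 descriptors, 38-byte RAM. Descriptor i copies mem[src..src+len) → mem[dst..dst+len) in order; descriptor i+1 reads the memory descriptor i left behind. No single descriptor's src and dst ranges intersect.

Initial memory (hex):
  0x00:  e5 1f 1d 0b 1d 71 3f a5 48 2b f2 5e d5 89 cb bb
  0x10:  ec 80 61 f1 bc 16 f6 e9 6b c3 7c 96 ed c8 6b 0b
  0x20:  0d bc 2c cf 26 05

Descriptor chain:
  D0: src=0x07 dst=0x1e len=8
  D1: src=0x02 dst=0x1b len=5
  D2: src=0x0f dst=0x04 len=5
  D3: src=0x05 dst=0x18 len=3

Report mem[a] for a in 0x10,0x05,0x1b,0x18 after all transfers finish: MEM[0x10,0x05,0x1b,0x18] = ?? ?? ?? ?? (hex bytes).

  after D0: wrote 8B at 0x1e = a5482bf25ed589cb
  after D1: wrote 5B at 0x1b = 1d0b1d713f
  after D2: wrote 5B at 0x04 = bbec8061f1
  after D3: wrote 3B at 0x18 = ec8061
query mem[0x10]=0xec, mem[0x05]=0xec, mem[0x1b]=0x1d, mem[0x18]=0xec

MEM[0x10,0x05,0x1b,0x18] = ec ec 1d ec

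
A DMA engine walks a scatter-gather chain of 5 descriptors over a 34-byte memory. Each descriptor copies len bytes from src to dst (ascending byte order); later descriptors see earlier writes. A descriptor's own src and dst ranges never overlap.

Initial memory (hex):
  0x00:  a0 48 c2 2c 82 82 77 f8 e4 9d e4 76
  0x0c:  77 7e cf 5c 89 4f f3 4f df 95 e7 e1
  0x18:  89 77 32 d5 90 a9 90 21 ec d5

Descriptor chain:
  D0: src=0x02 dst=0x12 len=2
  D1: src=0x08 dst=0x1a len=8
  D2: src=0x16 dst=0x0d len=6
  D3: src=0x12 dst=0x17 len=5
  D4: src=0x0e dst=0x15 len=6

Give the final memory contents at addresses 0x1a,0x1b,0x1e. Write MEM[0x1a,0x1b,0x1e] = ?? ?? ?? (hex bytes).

MEM[0x1a,0x1b,0x1e] = 2c e7 77

[0] 0x02->0x12 len=2 : c2 2c
[1] 0x08->0x1a len=8 : e4 9d e4 76 77 7e cf 5c
[2] 0x16->0x0d len=6 : e7 e1 89 77 e4 9d
[3] 0x12->0x17 len=5 : 9d 2c df 95 e7
[4] 0x0e->0x15 len=6 : e1 89 77 e4 9d 2c
query mem[0x1a]=0x2c, mem[0x1b]=0xe7, mem[0x1e]=0x77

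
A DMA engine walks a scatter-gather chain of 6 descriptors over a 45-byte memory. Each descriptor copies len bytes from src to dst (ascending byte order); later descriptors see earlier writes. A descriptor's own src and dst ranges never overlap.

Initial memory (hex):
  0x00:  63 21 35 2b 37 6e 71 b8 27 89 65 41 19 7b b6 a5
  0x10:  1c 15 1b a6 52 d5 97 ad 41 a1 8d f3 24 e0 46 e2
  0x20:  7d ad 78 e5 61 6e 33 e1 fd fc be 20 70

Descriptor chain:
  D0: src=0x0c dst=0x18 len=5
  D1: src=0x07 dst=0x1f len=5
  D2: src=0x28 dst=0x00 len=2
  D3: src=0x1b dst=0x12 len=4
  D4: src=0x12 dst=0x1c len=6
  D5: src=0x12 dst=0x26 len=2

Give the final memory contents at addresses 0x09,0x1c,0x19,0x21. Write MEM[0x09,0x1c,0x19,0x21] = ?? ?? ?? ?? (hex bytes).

D0: mem[0x18..0x1c] <- [19 7b b6 a5 1c]
D1: mem[0x1f..0x23] <- [b8 27 89 65 41]
D2: mem[0x00..0x01] <- [fd fc]
D3: mem[0x12..0x15] <- [a5 1c e0 46]
D4: mem[0x1c..0x21] <- [a5 1c e0 46 97 ad]
D5: mem[0x26..0x27] <- [a5 1c]
query mem[0x09]=0x89, mem[0x1c]=0xa5, mem[0x19]=0x7b, mem[0x21]=0xad

MEM[0x09,0x1c,0x19,0x21] = 89 a5 7b ad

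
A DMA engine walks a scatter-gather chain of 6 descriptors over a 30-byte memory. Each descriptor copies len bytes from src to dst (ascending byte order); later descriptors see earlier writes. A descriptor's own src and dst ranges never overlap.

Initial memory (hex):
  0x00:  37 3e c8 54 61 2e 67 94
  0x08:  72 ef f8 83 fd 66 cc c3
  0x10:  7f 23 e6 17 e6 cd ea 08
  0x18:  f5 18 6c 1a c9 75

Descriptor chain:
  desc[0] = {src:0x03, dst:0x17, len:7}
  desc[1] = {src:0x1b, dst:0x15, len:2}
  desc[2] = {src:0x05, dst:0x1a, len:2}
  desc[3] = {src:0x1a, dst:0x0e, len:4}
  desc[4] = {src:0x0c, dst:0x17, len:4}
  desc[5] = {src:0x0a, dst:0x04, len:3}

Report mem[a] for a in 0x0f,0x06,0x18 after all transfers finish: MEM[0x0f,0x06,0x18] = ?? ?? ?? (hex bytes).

MEM[0x0f,0x06,0x18] = 67 fd 66

  after D0: wrote 7B at 0x17 = 54612e679472ef
  after D1: wrote 2B at 0x15 = 9472
  after D2: wrote 2B at 0x1a = 2e67
  after D3: wrote 4B at 0x0e = 2e6772ef
  after D4: wrote 4B at 0x17 = fd662e67
  after D5: wrote 3B at 0x04 = f883fd
query mem[0x0f]=0x67, mem[0x06]=0xfd, mem[0x18]=0x66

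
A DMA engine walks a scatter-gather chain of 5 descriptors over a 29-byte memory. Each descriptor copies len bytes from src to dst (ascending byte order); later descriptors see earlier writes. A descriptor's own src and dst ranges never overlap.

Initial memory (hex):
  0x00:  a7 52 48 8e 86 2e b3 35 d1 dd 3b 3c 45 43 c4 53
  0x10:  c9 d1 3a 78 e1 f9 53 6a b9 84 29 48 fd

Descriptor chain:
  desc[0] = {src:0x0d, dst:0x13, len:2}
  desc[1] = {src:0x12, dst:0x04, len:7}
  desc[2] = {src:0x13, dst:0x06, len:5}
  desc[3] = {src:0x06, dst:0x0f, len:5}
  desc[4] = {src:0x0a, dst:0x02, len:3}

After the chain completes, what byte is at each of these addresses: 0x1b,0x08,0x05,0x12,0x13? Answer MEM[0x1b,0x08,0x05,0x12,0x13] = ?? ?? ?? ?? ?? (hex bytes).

[0] 0x0d->0x13 len=2 : 43 c4
[1] 0x12->0x04 len=7 : 3a 43 c4 f9 53 6a b9
[2] 0x13->0x06 len=5 : 43 c4 f9 53 6a
[3] 0x06->0x0f len=5 : 43 c4 f9 53 6a
[4] 0x0a->0x02 len=3 : 6a 3c 45
query mem[0x1b]=0x48, mem[0x08]=0xf9, mem[0x05]=0x43, mem[0x12]=0x53, mem[0x13]=0x6a

MEM[0x1b,0x08,0x05,0x12,0x13] = 48 f9 43 53 6a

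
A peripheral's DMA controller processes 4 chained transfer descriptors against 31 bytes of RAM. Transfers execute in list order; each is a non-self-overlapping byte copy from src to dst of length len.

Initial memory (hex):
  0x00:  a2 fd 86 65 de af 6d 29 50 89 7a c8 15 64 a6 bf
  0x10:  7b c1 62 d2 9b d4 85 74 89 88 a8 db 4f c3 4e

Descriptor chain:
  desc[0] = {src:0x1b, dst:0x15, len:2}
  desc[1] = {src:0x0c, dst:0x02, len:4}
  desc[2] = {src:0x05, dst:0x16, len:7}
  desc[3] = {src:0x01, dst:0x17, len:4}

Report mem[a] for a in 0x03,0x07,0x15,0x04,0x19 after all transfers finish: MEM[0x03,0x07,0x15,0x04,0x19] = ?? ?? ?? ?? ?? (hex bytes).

MEM[0x03,0x07,0x15,0x04,0x19] = 64 29 db a6 64

#0 dst[0x15+2] := {0xdb,0x4f}
#1 dst[0x02+4] := {0x15,0x64,0xa6,0xbf}
#2 dst[0x16+7] := {0xbf,0x6d,0x29,0x50,0x89,0x7a,0xc8}
#3 dst[0x17+4] := {0xfd,0x15,0x64,0xa6}
query mem[0x03]=0x64, mem[0x07]=0x29, mem[0x15]=0xdb, mem[0x04]=0xa6, mem[0x19]=0x64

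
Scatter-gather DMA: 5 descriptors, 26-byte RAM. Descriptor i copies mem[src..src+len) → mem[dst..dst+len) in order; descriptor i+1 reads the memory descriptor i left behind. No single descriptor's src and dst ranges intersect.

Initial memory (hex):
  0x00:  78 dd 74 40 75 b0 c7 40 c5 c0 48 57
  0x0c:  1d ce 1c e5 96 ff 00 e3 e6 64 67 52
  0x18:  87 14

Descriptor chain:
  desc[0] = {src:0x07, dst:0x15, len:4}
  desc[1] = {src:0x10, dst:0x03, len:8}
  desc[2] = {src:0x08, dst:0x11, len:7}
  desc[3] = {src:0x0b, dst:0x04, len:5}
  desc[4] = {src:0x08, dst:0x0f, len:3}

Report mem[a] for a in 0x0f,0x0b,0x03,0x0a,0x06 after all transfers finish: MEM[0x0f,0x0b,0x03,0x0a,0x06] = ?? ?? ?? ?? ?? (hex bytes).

MEM[0x0f,0x0b,0x03,0x0a,0x06] = e5 57 96 c0 ce

#0 dst[0x15+4] := {0x40,0xc5,0xc0,0x48}
#1 dst[0x03+8] := {0x96,0xff,0x00,0xe3,0xe6,0x40,0xc5,0xc0}
#2 dst[0x11+7] := {0x40,0xc5,0xc0,0x57,0x1d,0xce,0x1c}
#3 dst[0x04+5] := {0x57,0x1d,0xce,0x1c,0xe5}
#4 dst[0x0f+3] := {0xe5,0xc5,0xc0}
query mem[0x0f]=0xe5, mem[0x0b]=0x57, mem[0x03]=0x96, mem[0x0a]=0xc0, mem[0x06]=0xce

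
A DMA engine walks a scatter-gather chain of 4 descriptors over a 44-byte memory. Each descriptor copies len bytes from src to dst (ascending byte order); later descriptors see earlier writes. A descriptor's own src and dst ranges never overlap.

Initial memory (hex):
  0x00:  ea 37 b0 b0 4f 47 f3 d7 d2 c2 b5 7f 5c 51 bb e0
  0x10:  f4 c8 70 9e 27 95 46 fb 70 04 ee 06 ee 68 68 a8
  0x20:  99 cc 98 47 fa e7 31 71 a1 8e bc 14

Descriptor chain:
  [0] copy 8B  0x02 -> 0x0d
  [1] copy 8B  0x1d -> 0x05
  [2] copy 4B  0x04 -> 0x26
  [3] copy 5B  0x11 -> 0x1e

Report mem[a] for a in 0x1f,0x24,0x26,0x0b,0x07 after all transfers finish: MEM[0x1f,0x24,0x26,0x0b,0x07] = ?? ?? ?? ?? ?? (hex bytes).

#0 dst[0x0d+8] := {0xb0,0xb0,0x4f,0x47,0xf3,0xd7,0xd2,0xc2}
#1 dst[0x05+8] := {0x68,0x68,0xa8,0x99,0xcc,0x98,0x47,0xfa}
#2 dst[0x26+4] := {0x4f,0x68,0x68,0xa8}
#3 dst[0x1e+5] := {0xf3,0xd7,0xd2,0xc2,0x95}
query mem[0x1f]=0xd7, mem[0x24]=0xfa, mem[0x26]=0x4f, mem[0x0b]=0x47, mem[0x07]=0xa8

MEM[0x1f,0x24,0x26,0x0b,0x07] = d7 fa 4f 47 a8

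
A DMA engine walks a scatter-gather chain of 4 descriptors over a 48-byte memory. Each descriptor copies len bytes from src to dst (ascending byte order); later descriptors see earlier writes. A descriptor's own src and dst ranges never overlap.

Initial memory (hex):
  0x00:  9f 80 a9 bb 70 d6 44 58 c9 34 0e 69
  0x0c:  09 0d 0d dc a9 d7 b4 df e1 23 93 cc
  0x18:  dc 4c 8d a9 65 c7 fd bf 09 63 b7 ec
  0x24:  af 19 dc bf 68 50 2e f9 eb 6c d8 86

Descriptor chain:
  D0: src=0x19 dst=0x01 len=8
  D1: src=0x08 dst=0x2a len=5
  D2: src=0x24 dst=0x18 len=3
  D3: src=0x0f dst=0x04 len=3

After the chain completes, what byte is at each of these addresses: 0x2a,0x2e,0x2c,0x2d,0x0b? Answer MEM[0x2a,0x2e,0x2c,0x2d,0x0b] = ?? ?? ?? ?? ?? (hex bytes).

  after D0: wrote 8B at 0x01 = 4c8da965c7fdbf09
  after D1: wrote 5B at 0x2a = 09340e6909
  after D2: wrote 3B at 0x18 = af19dc
  after D3: wrote 3B at 0x04 = dca9d7
query mem[0x2a]=0x09, mem[0x2e]=0x09, mem[0x2c]=0x0e, mem[0x2d]=0x69, mem[0x0b]=0x69

MEM[0x2a,0x2e,0x2c,0x2d,0x0b] = 09 09 0e 69 69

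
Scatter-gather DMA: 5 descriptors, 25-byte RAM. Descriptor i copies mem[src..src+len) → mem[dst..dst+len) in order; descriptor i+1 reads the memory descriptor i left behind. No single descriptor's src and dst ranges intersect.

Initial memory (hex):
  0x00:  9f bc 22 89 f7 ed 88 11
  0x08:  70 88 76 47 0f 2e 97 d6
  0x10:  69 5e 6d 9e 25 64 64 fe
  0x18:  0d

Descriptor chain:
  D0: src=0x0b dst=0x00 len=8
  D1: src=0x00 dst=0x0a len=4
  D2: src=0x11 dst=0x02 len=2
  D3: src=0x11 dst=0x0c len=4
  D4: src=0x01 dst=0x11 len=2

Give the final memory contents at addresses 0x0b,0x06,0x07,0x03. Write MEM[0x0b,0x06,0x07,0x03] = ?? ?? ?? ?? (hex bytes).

[0] 0x0b->0x00 len=8 : 47 0f 2e 97 d6 69 5e 6d
[1] 0x00->0x0a len=4 : 47 0f 2e 97
[2] 0x11->0x02 len=2 : 5e 6d
[3] 0x11->0x0c len=4 : 5e 6d 9e 25
[4] 0x01->0x11 len=2 : 0f 5e
query mem[0x0b]=0x0f, mem[0x06]=0x5e, mem[0x07]=0x6d, mem[0x03]=0x6d

MEM[0x0b,0x06,0x07,0x03] = 0f 5e 6d 6d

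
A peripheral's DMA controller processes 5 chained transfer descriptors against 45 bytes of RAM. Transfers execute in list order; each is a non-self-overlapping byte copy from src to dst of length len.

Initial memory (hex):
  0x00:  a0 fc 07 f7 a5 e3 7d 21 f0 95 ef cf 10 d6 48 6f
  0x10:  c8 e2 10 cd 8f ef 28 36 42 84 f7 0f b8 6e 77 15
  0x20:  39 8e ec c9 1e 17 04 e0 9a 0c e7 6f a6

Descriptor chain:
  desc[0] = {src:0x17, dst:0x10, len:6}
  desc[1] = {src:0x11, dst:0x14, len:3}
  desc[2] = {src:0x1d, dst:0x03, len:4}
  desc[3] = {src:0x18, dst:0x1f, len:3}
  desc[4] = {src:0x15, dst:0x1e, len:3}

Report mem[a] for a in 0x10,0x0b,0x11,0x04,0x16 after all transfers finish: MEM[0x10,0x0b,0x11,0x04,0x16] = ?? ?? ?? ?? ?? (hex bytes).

#0 dst[0x10+6] := {0x36,0x42,0x84,0xf7,0x0f,0xb8}
#1 dst[0x14+3] := {0x42,0x84,0xf7}
#2 dst[0x03+4] := {0x6e,0x77,0x15,0x39}
#3 dst[0x1f+3] := {0x42,0x84,0xf7}
#4 dst[0x1e+3] := {0x84,0xf7,0x36}
query mem[0x10]=0x36, mem[0x0b]=0xcf, mem[0x11]=0x42, mem[0x04]=0x77, mem[0x16]=0xf7

MEM[0x10,0x0b,0x11,0x04,0x16] = 36 cf 42 77 f7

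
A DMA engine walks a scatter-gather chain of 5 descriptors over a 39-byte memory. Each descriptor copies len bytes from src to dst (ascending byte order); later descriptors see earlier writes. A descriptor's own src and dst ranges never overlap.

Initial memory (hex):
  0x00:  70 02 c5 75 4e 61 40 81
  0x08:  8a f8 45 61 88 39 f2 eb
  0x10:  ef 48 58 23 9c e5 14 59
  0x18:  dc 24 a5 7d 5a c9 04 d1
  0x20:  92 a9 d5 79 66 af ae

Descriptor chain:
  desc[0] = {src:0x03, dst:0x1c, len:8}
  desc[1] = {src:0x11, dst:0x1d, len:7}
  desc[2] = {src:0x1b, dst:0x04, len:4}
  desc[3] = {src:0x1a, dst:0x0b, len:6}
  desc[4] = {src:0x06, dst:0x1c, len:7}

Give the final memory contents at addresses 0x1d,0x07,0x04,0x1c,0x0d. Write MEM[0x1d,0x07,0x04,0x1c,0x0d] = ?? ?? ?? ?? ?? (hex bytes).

D0: mem[0x1c..0x23] <- [75 4e 61 40 81 8a f8 45]
D1: mem[0x1d..0x23] <- [48 58 23 9c e5 14 59]
D2: mem[0x04..0x07] <- [7d 75 48 58]
D3: mem[0x0b..0x10] <- [a5 7d 75 48 58 23]
D4: mem[0x1c..0x22] <- [48 58 8a f8 45 a5 7d]
query mem[0x1d]=0x58, mem[0x07]=0x58, mem[0x04]=0x7d, mem[0x1c]=0x48, mem[0x0d]=0x75

MEM[0x1d,0x07,0x04,0x1c,0x0d] = 58 58 7d 48 75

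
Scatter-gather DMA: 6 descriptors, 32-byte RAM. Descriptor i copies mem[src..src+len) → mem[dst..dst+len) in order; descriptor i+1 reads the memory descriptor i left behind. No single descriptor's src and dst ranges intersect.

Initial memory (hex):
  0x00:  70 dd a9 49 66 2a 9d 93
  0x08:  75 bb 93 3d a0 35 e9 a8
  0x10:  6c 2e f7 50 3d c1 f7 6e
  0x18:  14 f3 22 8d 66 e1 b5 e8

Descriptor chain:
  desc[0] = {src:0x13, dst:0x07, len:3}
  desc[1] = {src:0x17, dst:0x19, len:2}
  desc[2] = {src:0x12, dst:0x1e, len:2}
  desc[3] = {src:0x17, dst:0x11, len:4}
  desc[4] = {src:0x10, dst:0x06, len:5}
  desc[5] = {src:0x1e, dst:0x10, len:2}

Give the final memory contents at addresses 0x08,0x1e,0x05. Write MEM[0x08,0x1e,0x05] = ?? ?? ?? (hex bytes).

MEM[0x08,0x1e,0x05] = 14 f7 2a

[0] 0x13->0x07 len=3 : 50 3d c1
[1] 0x17->0x19 len=2 : 6e 14
[2] 0x12->0x1e len=2 : f7 50
[3] 0x17->0x11 len=4 : 6e 14 6e 14
[4] 0x10->0x06 len=5 : 6c 6e 14 6e 14
[5] 0x1e->0x10 len=2 : f7 50
query mem[0x08]=0x14, mem[0x1e]=0xf7, mem[0x05]=0x2a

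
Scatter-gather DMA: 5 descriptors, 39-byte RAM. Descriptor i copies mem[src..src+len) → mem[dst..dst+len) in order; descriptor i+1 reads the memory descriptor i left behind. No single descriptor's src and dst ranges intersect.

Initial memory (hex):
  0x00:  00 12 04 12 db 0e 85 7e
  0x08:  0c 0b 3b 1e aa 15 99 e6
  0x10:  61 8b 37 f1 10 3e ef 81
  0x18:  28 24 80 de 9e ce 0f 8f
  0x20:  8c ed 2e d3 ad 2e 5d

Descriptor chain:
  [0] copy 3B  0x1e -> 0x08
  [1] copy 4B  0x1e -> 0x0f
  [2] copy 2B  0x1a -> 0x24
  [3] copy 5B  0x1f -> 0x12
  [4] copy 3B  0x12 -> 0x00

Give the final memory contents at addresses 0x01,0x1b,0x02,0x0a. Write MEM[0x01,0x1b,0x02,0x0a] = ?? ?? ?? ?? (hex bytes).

#0 dst[0x08+3] := {0x0f,0x8f,0x8c}
#1 dst[0x0f+4] := {0x0f,0x8f,0x8c,0xed}
#2 dst[0x24+2] := {0x80,0xde}
#3 dst[0x12+5] := {0x8f,0x8c,0xed,0x2e,0xd3}
#4 dst[0x00+3] := {0x8f,0x8c,0xed}
query mem[0x01]=0x8c, mem[0x1b]=0xde, mem[0x02]=0xed, mem[0x0a]=0x8c

MEM[0x01,0x1b,0x02,0x0a] = 8c de ed 8c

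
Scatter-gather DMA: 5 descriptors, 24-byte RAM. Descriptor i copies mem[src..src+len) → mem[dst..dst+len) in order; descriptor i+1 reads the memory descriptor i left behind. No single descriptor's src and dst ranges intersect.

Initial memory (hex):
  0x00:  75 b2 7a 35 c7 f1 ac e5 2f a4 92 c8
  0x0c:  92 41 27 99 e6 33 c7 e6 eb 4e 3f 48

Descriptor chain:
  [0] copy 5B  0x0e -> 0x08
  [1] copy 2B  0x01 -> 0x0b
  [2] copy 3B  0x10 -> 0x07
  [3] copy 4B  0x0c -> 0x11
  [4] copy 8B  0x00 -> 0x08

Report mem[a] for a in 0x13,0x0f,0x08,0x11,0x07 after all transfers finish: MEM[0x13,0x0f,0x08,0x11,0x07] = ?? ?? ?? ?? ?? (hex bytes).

MEM[0x13,0x0f,0x08,0x11,0x07] = 27 e6 75 7a e6

#0 dst[0x08+5] := {0x27,0x99,0xe6,0x33,0xc7}
#1 dst[0x0b+2] := {0xb2,0x7a}
#2 dst[0x07+3] := {0xe6,0x33,0xc7}
#3 dst[0x11+4] := {0x7a,0x41,0x27,0x99}
#4 dst[0x08+8] := {0x75,0xb2,0x7a,0x35,0xc7,0xf1,0xac,0xe6}
query mem[0x13]=0x27, mem[0x0f]=0xe6, mem[0x08]=0x75, mem[0x11]=0x7a, mem[0x07]=0xe6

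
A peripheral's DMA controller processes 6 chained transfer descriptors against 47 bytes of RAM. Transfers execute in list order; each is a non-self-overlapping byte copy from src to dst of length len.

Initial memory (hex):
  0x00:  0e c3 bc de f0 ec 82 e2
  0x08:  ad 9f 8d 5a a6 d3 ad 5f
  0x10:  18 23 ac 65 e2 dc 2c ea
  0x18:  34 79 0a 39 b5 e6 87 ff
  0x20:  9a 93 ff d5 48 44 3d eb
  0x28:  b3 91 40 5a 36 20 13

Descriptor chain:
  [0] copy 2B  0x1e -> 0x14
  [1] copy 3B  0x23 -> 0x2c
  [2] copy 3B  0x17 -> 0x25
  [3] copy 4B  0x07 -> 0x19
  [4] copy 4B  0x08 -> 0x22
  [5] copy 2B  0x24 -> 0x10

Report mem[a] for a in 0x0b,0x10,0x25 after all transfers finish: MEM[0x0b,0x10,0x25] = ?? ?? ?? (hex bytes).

MEM[0x0b,0x10,0x25] = 5a 8d 5a

D0: mem[0x14..0x15] <- [87 ff]
D1: mem[0x2c..0x2e] <- [d5 48 44]
D2: mem[0x25..0x27] <- [ea 34 79]
D3: mem[0x19..0x1c] <- [e2 ad 9f 8d]
D4: mem[0x22..0x25] <- [ad 9f 8d 5a]
D5: mem[0x10..0x11] <- [8d 5a]
query mem[0x0b]=0x5a, mem[0x10]=0x8d, mem[0x25]=0x5a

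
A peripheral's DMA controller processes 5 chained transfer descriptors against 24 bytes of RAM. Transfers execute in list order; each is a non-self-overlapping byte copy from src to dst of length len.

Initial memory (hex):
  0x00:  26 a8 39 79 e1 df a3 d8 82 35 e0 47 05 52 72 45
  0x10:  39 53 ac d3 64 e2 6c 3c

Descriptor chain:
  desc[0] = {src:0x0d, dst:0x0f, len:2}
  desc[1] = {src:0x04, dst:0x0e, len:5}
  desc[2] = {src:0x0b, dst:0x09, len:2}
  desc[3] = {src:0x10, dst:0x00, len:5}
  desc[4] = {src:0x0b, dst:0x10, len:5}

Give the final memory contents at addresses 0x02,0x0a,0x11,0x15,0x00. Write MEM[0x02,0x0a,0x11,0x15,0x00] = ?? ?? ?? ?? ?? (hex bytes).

MEM[0x02,0x0a,0x11,0x15,0x00] = 82 05 05 e2 a3

D0: mem[0x0f..0x10] <- [52 72]
D1: mem[0x0e..0x12] <- [e1 df a3 d8 82]
D2: mem[0x09..0x0a] <- [47 05]
D3: mem[0x00..0x04] <- [a3 d8 82 d3 64]
D4: mem[0x10..0x14] <- [47 05 52 e1 df]
query mem[0x02]=0x82, mem[0x0a]=0x05, mem[0x11]=0x05, mem[0x15]=0xe2, mem[0x00]=0xa3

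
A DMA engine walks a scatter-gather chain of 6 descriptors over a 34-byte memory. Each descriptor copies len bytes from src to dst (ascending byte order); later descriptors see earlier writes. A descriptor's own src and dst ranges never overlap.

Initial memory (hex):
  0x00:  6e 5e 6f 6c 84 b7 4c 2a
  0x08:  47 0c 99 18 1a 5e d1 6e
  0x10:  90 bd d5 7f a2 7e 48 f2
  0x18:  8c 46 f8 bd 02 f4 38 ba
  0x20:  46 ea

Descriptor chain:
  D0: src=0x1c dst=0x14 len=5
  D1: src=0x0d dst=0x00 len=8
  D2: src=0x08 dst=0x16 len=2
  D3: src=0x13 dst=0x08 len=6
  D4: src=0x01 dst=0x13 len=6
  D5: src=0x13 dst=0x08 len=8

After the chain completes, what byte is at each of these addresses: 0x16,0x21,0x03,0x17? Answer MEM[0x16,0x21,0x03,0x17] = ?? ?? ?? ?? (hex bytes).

MEM[0x16,0x21,0x03,0x17] = bd ea 90 d5

#0 dst[0x14+5] := {0x02,0xf4,0x38,0xba,0x46}
#1 dst[0x00+8] := {0x5e,0xd1,0x6e,0x90,0xbd,0xd5,0x7f,0x02}
#2 dst[0x16+2] := {0x47,0x0c}
#3 dst[0x08+6] := {0x7f,0x02,0xf4,0x47,0x0c,0x46}
#4 dst[0x13+6] := {0xd1,0x6e,0x90,0xbd,0xd5,0x7f}
#5 dst[0x08+8] := {0xd1,0x6e,0x90,0xbd,0xd5,0x7f,0x46,0xf8}
query mem[0x16]=0xbd, mem[0x21]=0xea, mem[0x03]=0x90, mem[0x17]=0xd5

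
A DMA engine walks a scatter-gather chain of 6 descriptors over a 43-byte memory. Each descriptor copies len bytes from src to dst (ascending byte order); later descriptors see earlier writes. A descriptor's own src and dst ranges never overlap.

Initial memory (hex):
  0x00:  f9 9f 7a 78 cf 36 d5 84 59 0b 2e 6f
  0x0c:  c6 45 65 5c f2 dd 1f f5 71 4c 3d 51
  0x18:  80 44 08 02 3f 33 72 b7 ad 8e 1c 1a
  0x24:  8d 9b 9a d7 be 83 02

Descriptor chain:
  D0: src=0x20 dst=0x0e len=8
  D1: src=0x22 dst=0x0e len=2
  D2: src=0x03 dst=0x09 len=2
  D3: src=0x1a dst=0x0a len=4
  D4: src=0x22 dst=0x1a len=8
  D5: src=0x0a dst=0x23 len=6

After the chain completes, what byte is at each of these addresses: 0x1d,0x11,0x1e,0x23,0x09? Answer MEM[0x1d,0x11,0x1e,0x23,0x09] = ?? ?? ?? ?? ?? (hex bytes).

D0: mem[0x0e..0x15] <- [ad 8e 1c 1a 8d 9b 9a d7]
D1: mem[0x0e..0x0f] <- [1c 1a]
D2: mem[0x09..0x0a] <- [78 cf]
D3: mem[0x0a..0x0d] <- [08 02 3f 33]
D4: mem[0x1a..0x21] <- [1c 1a 8d 9b 9a d7 be 83]
D5: mem[0x23..0x28] <- [08 02 3f 33 1c 1a]
query mem[0x1d]=0x9b, mem[0x11]=0x1a, mem[0x1e]=0x9a, mem[0x23]=0x08, mem[0x09]=0x78

MEM[0x1d,0x11,0x1e,0x23,0x09] = 9b 1a 9a 08 78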